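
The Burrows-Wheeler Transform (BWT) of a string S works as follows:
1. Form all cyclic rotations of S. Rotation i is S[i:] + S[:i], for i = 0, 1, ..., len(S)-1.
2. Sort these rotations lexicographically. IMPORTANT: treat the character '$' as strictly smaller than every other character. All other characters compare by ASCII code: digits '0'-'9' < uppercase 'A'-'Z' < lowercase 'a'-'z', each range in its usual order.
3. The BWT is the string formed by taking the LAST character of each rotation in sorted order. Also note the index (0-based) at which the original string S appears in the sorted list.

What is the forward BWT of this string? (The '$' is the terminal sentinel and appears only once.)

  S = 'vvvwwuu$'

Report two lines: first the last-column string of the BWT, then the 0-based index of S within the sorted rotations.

Answer: uuw$vvwv
3

Derivation:
All 8 rotations (rotation i = S[i:]+S[:i]):
  rot[0] = vvvwwuu$
  rot[1] = vvwwuu$v
  rot[2] = vwwuu$vv
  rot[3] = wwuu$vvv
  rot[4] = wuu$vvvw
  rot[5] = uu$vvvww
  rot[6] = u$vvvwwu
  rot[7] = $vvvwwuu
Sorted (with $ < everything):
  sorted[0] = $vvvwwuu  (last char: 'u')
  sorted[1] = u$vvvwwu  (last char: 'u')
  sorted[2] = uu$vvvww  (last char: 'w')
  sorted[3] = vvvwwuu$  (last char: '$')
  sorted[4] = vvwwuu$v  (last char: 'v')
  sorted[5] = vwwuu$vv  (last char: 'v')
  sorted[6] = wuu$vvvw  (last char: 'w')
  sorted[7] = wwuu$vvv  (last char: 'v')
Last column: uuw$vvwv
Original string S is at sorted index 3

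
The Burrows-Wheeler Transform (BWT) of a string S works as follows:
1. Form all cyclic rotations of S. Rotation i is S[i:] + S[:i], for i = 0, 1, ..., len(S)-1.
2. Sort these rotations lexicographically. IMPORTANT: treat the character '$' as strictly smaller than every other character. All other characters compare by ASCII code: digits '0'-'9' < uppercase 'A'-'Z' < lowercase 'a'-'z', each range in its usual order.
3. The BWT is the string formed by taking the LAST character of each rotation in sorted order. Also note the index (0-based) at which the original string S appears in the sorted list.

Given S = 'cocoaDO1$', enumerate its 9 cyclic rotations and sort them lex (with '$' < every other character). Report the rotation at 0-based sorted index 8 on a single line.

Answer: ocoaDO1$c

Derivation:
All 9 rotations (rotation i = S[i:]+S[:i]):
  rot[0] = cocoaDO1$
  rot[1] = ocoaDO1$c
  rot[2] = coaDO1$co
  rot[3] = oaDO1$coc
  rot[4] = aDO1$coco
  rot[5] = DO1$cocoa
  rot[6] = O1$cocoaD
  rot[7] = 1$cocoaDO
  rot[8] = $cocoaDO1
Sorted (with $ < everything):
  sorted[0] = $cocoaDO1
  sorted[1] = 1$cocoaDO
  sorted[2] = DO1$cocoa
  sorted[3] = O1$cocoaD
  sorted[4] = aDO1$coco
  sorted[5] = coaDO1$co
  sorted[6] = cocoaDO1$
  sorted[7] = oaDO1$coc
  sorted[8] = ocoaDO1$c
sorted[8] = ocoaDO1$c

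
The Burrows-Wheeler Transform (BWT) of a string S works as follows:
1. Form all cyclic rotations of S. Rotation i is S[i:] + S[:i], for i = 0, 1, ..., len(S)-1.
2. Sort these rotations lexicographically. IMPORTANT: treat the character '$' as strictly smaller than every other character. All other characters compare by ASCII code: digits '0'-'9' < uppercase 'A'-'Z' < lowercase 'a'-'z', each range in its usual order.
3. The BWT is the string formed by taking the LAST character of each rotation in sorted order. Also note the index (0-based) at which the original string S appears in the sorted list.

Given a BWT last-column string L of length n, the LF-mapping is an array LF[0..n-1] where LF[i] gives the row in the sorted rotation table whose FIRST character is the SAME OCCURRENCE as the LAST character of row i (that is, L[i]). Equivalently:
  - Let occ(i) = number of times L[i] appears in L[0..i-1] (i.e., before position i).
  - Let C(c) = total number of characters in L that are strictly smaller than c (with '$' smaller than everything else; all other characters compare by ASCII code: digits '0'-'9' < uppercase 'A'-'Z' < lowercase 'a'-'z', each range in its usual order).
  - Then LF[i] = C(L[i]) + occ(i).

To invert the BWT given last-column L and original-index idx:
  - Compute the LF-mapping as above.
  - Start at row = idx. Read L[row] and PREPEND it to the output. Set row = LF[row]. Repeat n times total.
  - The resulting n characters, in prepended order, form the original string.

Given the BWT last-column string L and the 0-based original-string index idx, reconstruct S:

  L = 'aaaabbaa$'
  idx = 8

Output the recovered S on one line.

Answer: baabaaaa$

Derivation:
LF mapping: 1 2 3 4 7 8 5 6 0
Walk LF starting at row 8, prepending L[row]:
  step 1: row=8, L[8]='$', prepend. Next row=LF[8]=0
  step 2: row=0, L[0]='a', prepend. Next row=LF[0]=1
  step 3: row=1, L[1]='a', prepend. Next row=LF[1]=2
  step 4: row=2, L[2]='a', prepend. Next row=LF[2]=3
  step 5: row=3, L[3]='a', prepend. Next row=LF[3]=4
  step 6: row=4, L[4]='b', prepend. Next row=LF[4]=7
  step 7: row=7, L[7]='a', prepend. Next row=LF[7]=6
  step 8: row=6, L[6]='a', prepend. Next row=LF[6]=5
  step 9: row=5, L[5]='b', prepend. Next row=LF[5]=8
Reversed output: baabaaaa$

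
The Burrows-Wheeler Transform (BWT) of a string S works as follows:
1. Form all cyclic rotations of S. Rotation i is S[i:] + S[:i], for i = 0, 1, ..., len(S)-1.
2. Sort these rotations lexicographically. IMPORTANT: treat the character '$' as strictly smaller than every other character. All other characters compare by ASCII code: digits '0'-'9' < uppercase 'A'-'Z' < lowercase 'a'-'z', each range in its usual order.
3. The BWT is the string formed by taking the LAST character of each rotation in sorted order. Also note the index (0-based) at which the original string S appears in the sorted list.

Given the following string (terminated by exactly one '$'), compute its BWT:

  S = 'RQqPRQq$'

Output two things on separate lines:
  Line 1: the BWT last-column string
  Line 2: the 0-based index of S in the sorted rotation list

All 8 rotations (rotation i = S[i:]+S[:i]):
  rot[0] = RQqPRQq$
  rot[1] = QqPRQq$R
  rot[2] = qPRQq$RQ
  rot[3] = PRQq$RQq
  rot[4] = RQq$RQqP
  rot[5] = Qq$RQqPR
  rot[6] = q$RQqPRQ
  rot[7] = $RQqPRQq
Sorted (with $ < everything):
  sorted[0] = $RQqPRQq  (last char: 'q')
  sorted[1] = PRQq$RQq  (last char: 'q')
  sorted[2] = Qq$RQqPR  (last char: 'R')
  sorted[3] = QqPRQq$R  (last char: 'R')
  sorted[4] = RQq$RQqP  (last char: 'P')
  sorted[5] = RQqPRQq$  (last char: '$')
  sorted[6] = q$RQqPRQ  (last char: 'Q')
  sorted[7] = qPRQq$RQ  (last char: 'Q')
Last column: qqRRP$QQ
Original string S is at sorted index 5

Answer: qqRRP$QQ
5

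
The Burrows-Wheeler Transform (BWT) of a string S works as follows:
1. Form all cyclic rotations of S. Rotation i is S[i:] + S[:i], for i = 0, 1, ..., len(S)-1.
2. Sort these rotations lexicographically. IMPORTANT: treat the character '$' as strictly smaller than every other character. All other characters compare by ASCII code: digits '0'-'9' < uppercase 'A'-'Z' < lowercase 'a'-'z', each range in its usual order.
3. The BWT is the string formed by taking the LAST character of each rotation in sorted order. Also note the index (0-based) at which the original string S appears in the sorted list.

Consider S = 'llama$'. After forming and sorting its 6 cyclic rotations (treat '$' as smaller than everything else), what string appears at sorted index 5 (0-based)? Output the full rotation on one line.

Answer: ma$lla

Derivation:
All 6 rotations (rotation i = S[i:]+S[:i]):
  rot[0] = llama$
  rot[1] = lama$l
  rot[2] = ama$ll
  rot[3] = ma$lla
  rot[4] = a$llam
  rot[5] = $llama
Sorted (with $ < everything):
  sorted[0] = $llama
  sorted[1] = a$llam
  sorted[2] = ama$ll
  sorted[3] = lama$l
  sorted[4] = llama$
  sorted[5] = ma$lla
sorted[5] = ma$lla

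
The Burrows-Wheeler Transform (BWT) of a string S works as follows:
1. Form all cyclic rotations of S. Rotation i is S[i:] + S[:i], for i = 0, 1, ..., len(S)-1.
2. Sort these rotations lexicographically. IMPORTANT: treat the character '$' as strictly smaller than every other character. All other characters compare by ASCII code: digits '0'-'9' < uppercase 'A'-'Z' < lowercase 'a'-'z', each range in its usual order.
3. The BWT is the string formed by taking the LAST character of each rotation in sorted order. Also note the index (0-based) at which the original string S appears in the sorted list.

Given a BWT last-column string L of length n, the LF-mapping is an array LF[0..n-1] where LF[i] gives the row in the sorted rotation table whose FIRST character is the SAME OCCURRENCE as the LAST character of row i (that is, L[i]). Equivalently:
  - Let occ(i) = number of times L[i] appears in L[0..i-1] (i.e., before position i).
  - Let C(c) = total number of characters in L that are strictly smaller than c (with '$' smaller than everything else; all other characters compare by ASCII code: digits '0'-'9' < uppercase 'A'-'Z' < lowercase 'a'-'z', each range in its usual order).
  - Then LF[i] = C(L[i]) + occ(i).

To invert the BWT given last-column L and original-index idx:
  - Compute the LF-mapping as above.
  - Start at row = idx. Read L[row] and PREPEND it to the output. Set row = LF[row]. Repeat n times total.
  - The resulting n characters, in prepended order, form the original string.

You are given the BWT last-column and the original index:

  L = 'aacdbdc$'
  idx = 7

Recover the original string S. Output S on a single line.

LF mapping: 1 2 4 6 3 7 5 0
Walk LF starting at row 7, prepending L[row]:
  step 1: row=7, L[7]='$', prepend. Next row=LF[7]=0
  step 2: row=0, L[0]='a', prepend. Next row=LF[0]=1
  step 3: row=1, L[1]='a', prepend. Next row=LF[1]=2
  step 4: row=2, L[2]='c', prepend. Next row=LF[2]=4
  step 5: row=4, L[4]='b', prepend. Next row=LF[4]=3
  step 6: row=3, L[3]='d', prepend. Next row=LF[3]=6
  step 7: row=6, L[6]='c', prepend. Next row=LF[6]=5
  step 8: row=5, L[5]='d', prepend. Next row=LF[5]=7
Reversed output: dcdbcaa$

Answer: dcdbcaa$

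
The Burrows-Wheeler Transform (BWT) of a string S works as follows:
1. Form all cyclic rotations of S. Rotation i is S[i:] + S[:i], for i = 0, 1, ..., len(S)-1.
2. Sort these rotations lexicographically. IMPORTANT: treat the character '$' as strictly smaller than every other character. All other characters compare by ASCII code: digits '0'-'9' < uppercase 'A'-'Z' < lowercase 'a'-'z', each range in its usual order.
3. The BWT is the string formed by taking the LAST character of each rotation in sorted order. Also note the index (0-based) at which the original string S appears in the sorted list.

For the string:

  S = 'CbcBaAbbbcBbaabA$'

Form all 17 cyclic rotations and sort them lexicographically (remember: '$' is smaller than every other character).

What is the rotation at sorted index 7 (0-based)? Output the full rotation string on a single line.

Answer: aabA$CbcBaAbbbcBb

Derivation:
All 17 rotations (rotation i = S[i:]+S[:i]):
  rot[0] = CbcBaAbbbcBbaabA$
  rot[1] = bcBaAbbbcBbaabA$C
  rot[2] = cBaAbbbcBbaabA$Cb
  rot[3] = BaAbbbcBbaabA$Cbc
  rot[4] = aAbbbcBbaabA$CbcB
  rot[5] = AbbbcBbaabA$CbcBa
  rot[6] = bbbcBbaabA$CbcBaA
  rot[7] = bbcBbaabA$CbcBaAb
  rot[8] = bcBbaabA$CbcBaAbb
  rot[9] = cBbaabA$CbcBaAbbb
  rot[10] = BbaabA$CbcBaAbbbc
  rot[11] = baabA$CbcBaAbbbcB
  rot[12] = aabA$CbcBaAbbbcBb
  rot[13] = abA$CbcBaAbbbcBba
  rot[14] = bA$CbcBaAbbbcBbaa
  rot[15] = A$CbcBaAbbbcBbaab
  rot[16] = $CbcBaAbbbcBbaabA
Sorted (with $ < everything):
  sorted[0] = $CbcBaAbbbcBbaabA
  sorted[1] = A$CbcBaAbbbcBbaab
  sorted[2] = AbbbcBbaabA$CbcBa
  sorted[3] = BaAbbbcBbaabA$Cbc
  sorted[4] = BbaabA$CbcBaAbbbc
  sorted[5] = CbcBaAbbbcBbaabA$
  sorted[6] = aAbbbcBbaabA$CbcB
  sorted[7] = aabA$CbcBaAbbbcBb
  sorted[8] = abA$CbcBaAbbbcBba
  sorted[9] = bA$CbcBaAbbbcBbaa
  sorted[10] = baabA$CbcBaAbbbcB
  sorted[11] = bbbcBbaabA$CbcBaA
  sorted[12] = bbcBbaabA$CbcBaAb
  sorted[13] = bcBaAbbbcBbaabA$C
  sorted[14] = bcBbaabA$CbcBaAbb
  sorted[15] = cBaAbbbcBbaabA$Cb
  sorted[16] = cBbaabA$CbcBaAbbb
sorted[7] = aabA$CbcBaAbbbcBb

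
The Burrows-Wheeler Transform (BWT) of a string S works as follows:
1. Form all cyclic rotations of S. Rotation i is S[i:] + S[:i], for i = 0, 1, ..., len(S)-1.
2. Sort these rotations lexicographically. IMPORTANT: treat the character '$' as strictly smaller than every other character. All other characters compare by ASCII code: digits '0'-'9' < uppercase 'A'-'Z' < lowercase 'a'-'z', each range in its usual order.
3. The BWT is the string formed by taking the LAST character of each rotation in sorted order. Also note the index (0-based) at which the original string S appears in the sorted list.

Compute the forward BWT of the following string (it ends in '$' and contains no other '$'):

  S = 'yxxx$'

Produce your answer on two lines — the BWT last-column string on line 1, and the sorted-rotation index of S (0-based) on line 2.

All 5 rotations (rotation i = S[i:]+S[:i]):
  rot[0] = yxxx$
  rot[1] = xxx$y
  rot[2] = xx$yx
  rot[3] = x$yxx
  rot[4] = $yxxx
Sorted (with $ < everything):
  sorted[0] = $yxxx  (last char: 'x')
  sorted[1] = x$yxx  (last char: 'x')
  sorted[2] = xx$yx  (last char: 'x')
  sorted[3] = xxx$y  (last char: 'y')
  sorted[4] = yxxx$  (last char: '$')
Last column: xxxy$
Original string S is at sorted index 4

Answer: xxxy$
4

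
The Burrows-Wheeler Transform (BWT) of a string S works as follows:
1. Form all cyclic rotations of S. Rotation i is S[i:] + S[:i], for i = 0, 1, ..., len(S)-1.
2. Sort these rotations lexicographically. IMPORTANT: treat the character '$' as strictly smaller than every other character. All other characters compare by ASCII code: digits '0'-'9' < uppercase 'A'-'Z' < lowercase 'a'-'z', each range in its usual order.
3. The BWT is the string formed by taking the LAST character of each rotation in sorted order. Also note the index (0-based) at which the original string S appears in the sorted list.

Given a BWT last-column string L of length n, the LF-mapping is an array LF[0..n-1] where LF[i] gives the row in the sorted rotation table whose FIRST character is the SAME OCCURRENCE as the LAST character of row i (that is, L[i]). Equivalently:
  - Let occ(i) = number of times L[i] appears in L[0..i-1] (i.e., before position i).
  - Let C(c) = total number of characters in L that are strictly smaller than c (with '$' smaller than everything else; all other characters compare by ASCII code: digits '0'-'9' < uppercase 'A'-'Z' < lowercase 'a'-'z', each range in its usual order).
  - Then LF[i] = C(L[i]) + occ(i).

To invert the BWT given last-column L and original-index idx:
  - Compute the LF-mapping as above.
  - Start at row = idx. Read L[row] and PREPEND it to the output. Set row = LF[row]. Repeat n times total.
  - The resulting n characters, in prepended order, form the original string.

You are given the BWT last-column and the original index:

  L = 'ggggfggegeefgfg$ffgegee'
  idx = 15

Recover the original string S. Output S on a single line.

LF mapping: 12 13 14 15 7 16 17 1 18 2 3 8 19 9 20 0 10 11 21 4 22 5 6
Walk LF starting at row 15, prepending L[row]:
  step 1: row=15, L[15]='$', prepend. Next row=LF[15]=0
  step 2: row=0, L[0]='g', prepend. Next row=LF[0]=12
  step 3: row=12, L[12]='g', prepend. Next row=LF[12]=19
  step 4: row=19, L[19]='e', prepend. Next row=LF[19]=4
  step 5: row=4, L[4]='f', prepend. Next row=LF[4]=7
  step 6: row=7, L[7]='e', prepend. Next row=LF[7]=1
  step 7: row=1, L[1]='g', prepend. Next row=LF[1]=13
  step 8: row=13, L[13]='f', prepend. Next row=LF[13]=9
  step 9: row=9, L[9]='e', prepend. Next row=LF[9]=2
  step 10: row=2, L[2]='g', prepend. Next row=LF[2]=14
  step 11: row=14, L[14]='g', prepend. Next row=LF[14]=20
  step 12: row=20, L[20]='g', prepend. Next row=LF[20]=22
  step 13: row=22, L[22]='e', prepend. Next row=LF[22]=6
  step 14: row=6, L[6]='g', prepend. Next row=LF[6]=17
  step 15: row=17, L[17]='f', prepend. Next row=LF[17]=11
  step 16: row=11, L[11]='f', prepend. Next row=LF[11]=8
  step 17: row=8, L[8]='g', prepend. Next row=LF[8]=18
  step 18: row=18, L[18]='g', prepend. Next row=LF[18]=21
  step 19: row=21, L[21]='e', prepend. Next row=LF[21]=5
  step 20: row=5, L[5]='g', prepend. Next row=LF[5]=16
  step 21: row=16, L[16]='f', prepend. Next row=LF[16]=10
  step 22: row=10, L[10]='e', prepend. Next row=LF[10]=3
  step 23: row=3, L[3]='g', prepend. Next row=LF[3]=15
Reversed output: gefgeggffgegggefgefegg$

Answer: gefgeggffgegggefgefegg$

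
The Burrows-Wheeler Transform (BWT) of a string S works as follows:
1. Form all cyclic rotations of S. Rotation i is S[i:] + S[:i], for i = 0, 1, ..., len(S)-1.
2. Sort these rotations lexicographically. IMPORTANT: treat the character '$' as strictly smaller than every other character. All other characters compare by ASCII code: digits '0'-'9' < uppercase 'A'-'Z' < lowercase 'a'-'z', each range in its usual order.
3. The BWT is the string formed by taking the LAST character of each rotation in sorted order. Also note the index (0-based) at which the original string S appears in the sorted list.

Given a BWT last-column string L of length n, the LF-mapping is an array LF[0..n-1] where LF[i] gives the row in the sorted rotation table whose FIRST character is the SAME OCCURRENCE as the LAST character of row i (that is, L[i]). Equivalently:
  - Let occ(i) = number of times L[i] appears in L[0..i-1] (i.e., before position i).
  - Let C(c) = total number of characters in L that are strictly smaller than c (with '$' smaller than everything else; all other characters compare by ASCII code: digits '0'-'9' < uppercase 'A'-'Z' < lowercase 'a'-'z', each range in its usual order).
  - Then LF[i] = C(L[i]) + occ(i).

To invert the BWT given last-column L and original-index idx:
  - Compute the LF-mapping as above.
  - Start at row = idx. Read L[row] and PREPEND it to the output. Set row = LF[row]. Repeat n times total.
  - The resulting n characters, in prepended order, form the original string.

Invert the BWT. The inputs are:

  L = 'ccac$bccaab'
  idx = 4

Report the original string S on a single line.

LF mapping: 6 7 1 8 0 4 9 10 2 3 5
Walk LF starting at row 4, prepending L[row]:
  step 1: row=4, L[4]='$', prepend. Next row=LF[4]=0
  step 2: row=0, L[0]='c', prepend. Next row=LF[0]=6
  step 3: row=6, L[6]='c', prepend. Next row=LF[6]=9
  step 4: row=9, L[9]='a', prepend. Next row=LF[9]=3
  step 5: row=3, L[3]='c', prepend. Next row=LF[3]=8
  step 6: row=8, L[8]='a', prepend. Next row=LF[8]=2
  step 7: row=2, L[2]='a', prepend. Next row=LF[2]=1
  step 8: row=1, L[1]='c', prepend. Next row=LF[1]=7
  step 9: row=7, L[7]='c', prepend. Next row=LF[7]=10
  step 10: row=10, L[10]='b', prepend. Next row=LF[10]=5
  step 11: row=5, L[5]='b', prepend. Next row=LF[5]=4
Reversed output: bbccaacacc$

Answer: bbccaacacc$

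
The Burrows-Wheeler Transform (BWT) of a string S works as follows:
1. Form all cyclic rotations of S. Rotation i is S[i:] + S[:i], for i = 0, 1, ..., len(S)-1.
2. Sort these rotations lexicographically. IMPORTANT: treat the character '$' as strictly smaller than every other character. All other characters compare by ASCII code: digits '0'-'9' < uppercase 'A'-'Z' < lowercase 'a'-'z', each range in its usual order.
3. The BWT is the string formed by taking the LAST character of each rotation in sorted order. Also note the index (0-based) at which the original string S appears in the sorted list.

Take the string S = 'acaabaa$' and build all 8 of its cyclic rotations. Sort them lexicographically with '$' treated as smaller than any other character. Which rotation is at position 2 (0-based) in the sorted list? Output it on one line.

All 8 rotations (rotation i = S[i:]+S[:i]):
  rot[0] = acaabaa$
  rot[1] = caabaa$a
  rot[2] = aabaa$ac
  rot[3] = abaa$aca
  rot[4] = baa$acaa
  rot[5] = aa$acaab
  rot[6] = a$acaaba
  rot[7] = $acaabaa
Sorted (with $ < everything):
  sorted[0] = $acaabaa
  sorted[1] = a$acaaba
  sorted[2] = aa$acaab
  sorted[3] = aabaa$ac
  sorted[4] = abaa$aca
  sorted[5] = acaabaa$
  sorted[6] = baa$acaa
  sorted[7] = caabaa$a
sorted[2] = aa$acaab

Answer: aa$acaab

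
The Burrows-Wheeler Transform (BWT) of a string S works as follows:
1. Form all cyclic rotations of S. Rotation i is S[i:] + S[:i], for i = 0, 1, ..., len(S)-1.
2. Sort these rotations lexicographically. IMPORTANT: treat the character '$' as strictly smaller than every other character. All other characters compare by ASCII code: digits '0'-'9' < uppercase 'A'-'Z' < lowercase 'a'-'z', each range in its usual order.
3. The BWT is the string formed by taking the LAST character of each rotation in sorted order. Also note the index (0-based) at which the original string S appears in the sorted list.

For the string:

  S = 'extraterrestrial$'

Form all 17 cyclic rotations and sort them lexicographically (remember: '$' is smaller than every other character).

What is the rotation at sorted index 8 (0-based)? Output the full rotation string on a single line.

All 17 rotations (rotation i = S[i:]+S[:i]):
  rot[0] = extraterrestrial$
  rot[1] = xtraterrestrial$e
  rot[2] = traterrestrial$ex
  rot[3] = raterrestrial$ext
  rot[4] = aterrestrial$extr
  rot[5] = terrestrial$extra
  rot[6] = errestrial$extrat
  rot[7] = rrestrial$extrate
  rot[8] = restrial$extrater
  rot[9] = estrial$extraterr
  rot[10] = strial$extraterre
  rot[11] = trial$extraterres
  rot[12] = rial$extraterrest
  rot[13] = ial$extraterrestr
  rot[14] = al$extraterrestri
  rot[15] = l$extraterrestria
  rot[16] = $extraterrestrial
Sorted (with $ < everything):
  sorted[0] = $extraterrestrial
  sorted[1] = al$extraterrestri
  sorted[2] = aterrestrial$extr
  sorted[3] = errestrial$extrat
  sorted[4] = estrial$extraterr
  sorted[5] = extraterrestrial$
  sorted[6] = ial$extraterrestr
  sorted[7] = l$extraterrestria
  sorted[8] = raterrestrial$ext
  sorted[9] = restrial$extrater
  sorted[10] = rial$extraterrest
  sorted[11] = rrestrial$extrate
  sorted[12] = strial$extraterre
  sorted[13] = terrestrial$extra
  sorted[14] = traterrestrial$ex
  sorted[15] = trial$extraterres
  sorted[16] = xtraterrestrial$e
sorted[8] = raterrestrial$ext

Answer: raterrestrial$ext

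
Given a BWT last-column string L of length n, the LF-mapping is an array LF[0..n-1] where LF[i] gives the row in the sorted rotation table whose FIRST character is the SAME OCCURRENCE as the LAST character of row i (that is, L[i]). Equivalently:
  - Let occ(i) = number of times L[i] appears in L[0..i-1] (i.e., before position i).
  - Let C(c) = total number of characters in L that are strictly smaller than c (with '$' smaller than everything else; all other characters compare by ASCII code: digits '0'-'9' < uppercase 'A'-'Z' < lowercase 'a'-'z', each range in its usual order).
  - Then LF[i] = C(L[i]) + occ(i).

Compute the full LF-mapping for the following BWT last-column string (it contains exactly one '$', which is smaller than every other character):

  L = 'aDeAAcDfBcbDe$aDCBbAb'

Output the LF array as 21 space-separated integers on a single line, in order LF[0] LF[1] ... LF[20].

Char counts: '$':1, 'A':3, 'B':2, 'C':1, 'D':4, 'a':2, 'b':3, 'c':2, 'e':2, 'f':1
C (first-col start): C('$')=0, C('A')=1, C('B')=4, C('C')=6, C('D')=7, C('a')=11, C('b')=13, C('c')=16, C('e')=18, C('f')=20
L[0]='a': occ=0, LF[0]=C('a')+0=11+0=11
L[1]='D': occ=0, LF[1]=C('D')+0=7+0=7
L[2]='e': occ=0, LF[2]=C('e')+0=18+0=18
L[3]='A': occ=0, LF[3]=C('A')+0=1+0=1
L[4]='A': occ=1, LF[4]=C('A')+1=1+1=2
L[5]='c': occ=0, LF[5]=C('c')+0=16+0=16
L[6]='D': occ=1, LF[6]=C('D')+1=7+1=8
L[7]='f': occ=0, LF[7]=C('f')+0=20+0=20
L[8]='B': occ=0, LF[8]=C('B')+0=4+0=4
L[9]='c': occ=1, LF[9]=C('c')+1=16+1=17
L[10]='b': occ=0, LF[10]=C('b')+0=13+0=13
L[11]='D': occ=2, LF[11]=C('D')+2=7+2=9
L[12]='e': occ=1, LF[12]=C('e')+1=18+1=19
L[13]='$': occ=0, LF[13]=C('$')+0=0+0=0
L[14]='a': occ=1, LF[14]=C('a')+1=11+1=12
L[15]='D': occ=3, LF[15]=C('D')+3=7+3=10
L[16]='C': occ=0, LF[16]=C('C')+0=6+0=6
L[17]='B': occ=1, LF[17]=C('B')+1=4+1=5
L[18]='b': occ=1, LF[18]=C('b')+1=13+1=14
L[19]='A': occ=2, LF[19]=C('A')+2=1+2=3
L[20]='b': occ=2, LF[20]=C('b')+2=13+2=15

Answer: 11 7 18 1 2 16 8 20 4 17 13 9 19 0 12 10 6 5 14 3 15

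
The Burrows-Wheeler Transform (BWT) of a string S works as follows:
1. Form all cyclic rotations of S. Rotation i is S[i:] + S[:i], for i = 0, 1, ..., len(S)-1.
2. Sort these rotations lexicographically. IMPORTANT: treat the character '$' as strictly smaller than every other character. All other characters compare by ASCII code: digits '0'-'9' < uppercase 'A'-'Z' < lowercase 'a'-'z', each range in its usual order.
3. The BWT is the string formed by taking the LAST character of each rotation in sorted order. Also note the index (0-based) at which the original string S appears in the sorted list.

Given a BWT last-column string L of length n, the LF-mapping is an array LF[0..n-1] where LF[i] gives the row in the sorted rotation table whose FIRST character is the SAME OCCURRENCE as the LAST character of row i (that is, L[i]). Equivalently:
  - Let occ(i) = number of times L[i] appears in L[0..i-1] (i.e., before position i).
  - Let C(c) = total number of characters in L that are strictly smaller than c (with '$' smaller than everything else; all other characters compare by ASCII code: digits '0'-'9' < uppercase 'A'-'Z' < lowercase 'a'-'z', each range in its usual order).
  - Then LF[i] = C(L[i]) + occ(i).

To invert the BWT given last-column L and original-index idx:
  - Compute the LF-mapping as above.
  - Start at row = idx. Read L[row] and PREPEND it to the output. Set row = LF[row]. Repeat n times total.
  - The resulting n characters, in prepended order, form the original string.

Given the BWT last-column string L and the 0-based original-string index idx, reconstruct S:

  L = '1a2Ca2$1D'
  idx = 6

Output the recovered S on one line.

Answer: Da2C21a1$

Derivation:
LF mapping: 1 7 3 5 8 4 0 2 6
Walk LF starting at row 6, prepending L[row]:
  step 1: row=6, L[6]='$', prepend. Next row=LF[6]=0
  step 2: row=0, L[0]='1', prepend. Next row=LF[0]=1
  step 3: row=1, L[1]='a', prepend. Next row=LF[1]=7
  step 4: row=7, L[7]='1', prepend. Next row=LF[7]=2
  step 5: row=2, L[2]='2', prepend. Next row=LF[2]=3
  step 6: row=3, L[3]='C', prepend. Next row=LF[3]=5
  step 7: row=5, L[5]='2', prepend. Next row=LF[5]=4
  step 8: row=4, L[4]='a', prepend. Next row=LF[4]=8
  step 9: row=8, L[8]='D', prepend. Next row=LF[8]=6
Reversed output: Da2C21a1$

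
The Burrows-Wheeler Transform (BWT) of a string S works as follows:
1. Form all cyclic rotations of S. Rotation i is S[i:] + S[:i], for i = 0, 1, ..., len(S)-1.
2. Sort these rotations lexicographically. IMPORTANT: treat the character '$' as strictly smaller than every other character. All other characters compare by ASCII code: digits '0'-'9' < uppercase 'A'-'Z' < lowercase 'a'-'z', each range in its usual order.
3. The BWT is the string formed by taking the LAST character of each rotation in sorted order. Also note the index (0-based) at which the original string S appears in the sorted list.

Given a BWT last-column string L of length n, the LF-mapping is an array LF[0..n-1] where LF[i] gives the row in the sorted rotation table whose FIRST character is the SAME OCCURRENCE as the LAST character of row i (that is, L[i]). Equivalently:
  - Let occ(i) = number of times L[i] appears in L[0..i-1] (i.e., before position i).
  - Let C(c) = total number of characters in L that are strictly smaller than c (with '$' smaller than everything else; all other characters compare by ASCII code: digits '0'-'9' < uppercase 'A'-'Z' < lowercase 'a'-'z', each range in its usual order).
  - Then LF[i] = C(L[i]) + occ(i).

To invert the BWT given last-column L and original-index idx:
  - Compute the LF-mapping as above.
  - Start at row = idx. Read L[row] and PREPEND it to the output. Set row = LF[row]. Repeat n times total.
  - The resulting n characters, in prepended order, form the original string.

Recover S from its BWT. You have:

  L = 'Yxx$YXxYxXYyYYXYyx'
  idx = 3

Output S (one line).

Answer: XxYxXYxYYYxyyxXYY$

Derivation:
LF mapping: 4 11 12 0 5 1 13 6 14 2 7 16 8 9 3 10 17 15
Walk LF starting at row 3, prepending L[row]:
  step 1: row=3, L[3]='$', prepend. Next row=LF[3]=0
  step 2: row=0, L[0]='Y', prepend. Next row=LF[0]=4
  step 3: row=4, L[4]='Y', prepend. Next row=LF[4]=5
  step 4: row=5, L[5]='X', prepend. Next row=LF[5]=1
  step 5: row=1, L[1]='x', prepend. Next row=LF[1]=11
  step 6: row=11, L[11]='y', prepend. Next row=LF[11]=16
  step 7: row=16, L[16]='y', prepend. Next row=LF[16]=17
  step 8: row=17, L[17]='x', prepend. Next row=LF[17]=15
  step 9: row=15, L[15]='Y', prepend. Next row=LF[15]=10
  step 10: row=10, L[10]='Y', prepend. Next row=LF[10]=7
  step 11: row=7, L[7]='Y', prepend. Next row=LF[7]=6
  step 12: row=6, L[6]='x', prepend. Next row=LF[6]=13
  step 13: row=13, L[13]='Y', prepend. Next row=LF[13]=9
  step 14: row=9, L[9]='X', prepend. Next row=LF[9]=2
  step 15: row=2, L[2]='x', prepend. Next row=LF[2]=12
  step 16: row=12, L[12]='Y', prepend. Next row=LF[12]=8
  step 17: row=8, L[8]='x', prepend. Next row=LF[8]=14
  step 18: row=14, L[14]='X', prepend. Next row=LF[14]=3
Reversed output: XxYxXYxYYYxyyxXYY$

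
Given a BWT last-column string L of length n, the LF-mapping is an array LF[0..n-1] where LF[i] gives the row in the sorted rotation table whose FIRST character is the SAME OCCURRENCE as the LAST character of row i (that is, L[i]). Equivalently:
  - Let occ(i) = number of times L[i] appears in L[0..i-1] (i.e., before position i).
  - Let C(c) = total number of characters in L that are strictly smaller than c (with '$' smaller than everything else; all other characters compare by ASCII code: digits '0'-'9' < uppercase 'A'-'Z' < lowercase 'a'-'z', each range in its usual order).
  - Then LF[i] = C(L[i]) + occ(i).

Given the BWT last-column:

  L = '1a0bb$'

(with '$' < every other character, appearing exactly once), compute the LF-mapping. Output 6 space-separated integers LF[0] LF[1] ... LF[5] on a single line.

Answer: 2 3 1 4 5 0

Derivation:
Char counts: '$':1, '0':1, '1':1, 'a':1, 'b':2
C (first-col start): C('$')=0, C('0')=1, C('1')=2, C('a')=3, C('b')=4
L[0]='1': occ=0, LF[0]=C('1')+0=2+0=2
L[1]='a': occ=0, LF[1]=C('a')+0=3+0=3
L[2]='0': occ=0, LF[2]=C('0')+0=1+0=1
L[3]='b': occ=0, LF[3]=C('b')+0=4+0=4
L[4]='b': occ=1, LF[4]=C('b')+1=4+1=5
L[5]='$': occ=0, LF[5]=C('$')+0=0+0=0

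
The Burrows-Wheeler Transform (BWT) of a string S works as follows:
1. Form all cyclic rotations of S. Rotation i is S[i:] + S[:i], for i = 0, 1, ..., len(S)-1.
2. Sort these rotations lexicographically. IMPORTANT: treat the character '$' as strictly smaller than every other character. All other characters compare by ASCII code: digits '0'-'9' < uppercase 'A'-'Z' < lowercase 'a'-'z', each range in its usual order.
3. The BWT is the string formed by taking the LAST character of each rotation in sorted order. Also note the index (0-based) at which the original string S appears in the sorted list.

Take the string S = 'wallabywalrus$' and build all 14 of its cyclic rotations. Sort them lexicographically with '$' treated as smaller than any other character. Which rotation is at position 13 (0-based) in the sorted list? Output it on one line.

All 14 rotations (rotation i = S[i:]+S[:i]):
  rot[0] = wallabywalrus$
  rot[1] = allabywalrus$w
  rot[2] = llabywalrus$wa
  rot[3] = labywalrus$wal
  rot[4] = abywalrus$wall
  rot[5] = bywalrus$walla
  rot[6] = ywalrus$wallab
  rot[7] = walrus$wallaby
  rot[8] = alrus$wallabyw
  rot[9] = lrus$wallabywa
  rot[10] = rus$wallabywal
  rot[11] = us$wallabywalr
  rot[12] = s$wallabywalru
  rot[13] = $wallabywalrus
Sorted (with $ < everything):
  sorted[0] = $wallabywalrus
  sorted[1] = abywalrus$wall
  sorted[2] = allabywalrus$w
  sorted[3] = alrus$wallabyw
  sorted[4] = bywalrus$walla
  sorted[5] = labywalrus$wal
  sorted[6] = llabywalrus$wa
  sorted[7] = lrus$wallabywa
  sorted[8] = rus$wallabywal
  sorted[9] = s$wallabywalru
  sorted[10] = us$wallabywalr
  sorted[11] = wallabywalrus$
  sorted[12] = walrus$wallaby
  sorted[13] = ywalrus$wallab
sorted[13] = ywalrus$wallab

Answer: ywalrus$wallab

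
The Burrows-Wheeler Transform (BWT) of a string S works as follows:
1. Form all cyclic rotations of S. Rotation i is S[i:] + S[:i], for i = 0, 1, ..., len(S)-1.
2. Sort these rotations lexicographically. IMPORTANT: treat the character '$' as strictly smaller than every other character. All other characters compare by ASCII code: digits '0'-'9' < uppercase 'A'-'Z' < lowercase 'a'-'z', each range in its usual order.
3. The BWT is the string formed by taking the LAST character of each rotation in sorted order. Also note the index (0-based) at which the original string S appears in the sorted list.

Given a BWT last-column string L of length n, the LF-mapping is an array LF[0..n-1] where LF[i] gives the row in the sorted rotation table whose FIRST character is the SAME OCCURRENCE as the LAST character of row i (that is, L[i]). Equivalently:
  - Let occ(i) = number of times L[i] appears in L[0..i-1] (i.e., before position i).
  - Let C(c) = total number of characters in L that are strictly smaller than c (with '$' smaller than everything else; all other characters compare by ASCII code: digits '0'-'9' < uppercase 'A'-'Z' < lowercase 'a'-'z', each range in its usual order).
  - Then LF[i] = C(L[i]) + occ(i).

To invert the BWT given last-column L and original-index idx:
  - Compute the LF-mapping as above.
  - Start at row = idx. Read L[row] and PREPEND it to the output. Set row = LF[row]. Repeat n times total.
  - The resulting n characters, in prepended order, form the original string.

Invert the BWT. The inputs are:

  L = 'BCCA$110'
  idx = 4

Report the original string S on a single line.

Answer: A1C0C1B$

Derivation:
LF mapping: 5 6 7 4 0 2 3 1
Walk LF starting at row 4, prepending L[row]:
  step 1: row=4, L[4]='$', prepend. Next row=LF[4]=0
  step 2: row=0, L[0]='B', prepend. Next row=LF[0]=5
  step 3: row=5, L[5]='1', prepend. Next row=LF[5]=2
  step 4: row=2, L[2]='C', prepend. Next row=LF[2]=7
  step 5: row=7, L[7]='0', prepend. Next row=LF[7]=1
  step 6: row=1, L[1]='C', prepend. Next row=LF[1]=6
  step 7: row=6, L[6]='1', prepend. Next row=LF[6]=3
  step 8: row=3, L[3]='A', prepend. Next row=LF[3]=4
Reversed output: A1C0C1B$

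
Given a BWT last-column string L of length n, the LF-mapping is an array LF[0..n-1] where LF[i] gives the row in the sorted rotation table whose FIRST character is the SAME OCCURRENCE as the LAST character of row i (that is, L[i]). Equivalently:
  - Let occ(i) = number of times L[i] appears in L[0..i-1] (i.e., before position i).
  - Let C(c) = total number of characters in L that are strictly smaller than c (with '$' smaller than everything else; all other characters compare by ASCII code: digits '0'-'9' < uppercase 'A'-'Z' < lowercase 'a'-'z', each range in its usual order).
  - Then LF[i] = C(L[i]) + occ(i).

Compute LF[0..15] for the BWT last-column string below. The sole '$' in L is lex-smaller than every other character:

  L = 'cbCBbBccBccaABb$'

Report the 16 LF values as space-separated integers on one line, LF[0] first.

Char counts: '$':1, 'A':1, 'B':4, 'C':1, 'a':1, 'b':3, 'c':5
C (first-col start): C('$')=0, C('A')=1, C('B')=2, C('C')=6, C('a')=7, C('b')=8, C('c')=11
L[0]='c': occ=0, LF[0]=C('c')+0=11+0=11
L[1]='b': occ=0, LF[1]=C('b')+0=8+0=8
L[2]='C': occ=0, LF[2]=C('C')+0=6+0=6
L[3]='B': occ=0, LF[3]=C('B')+0=2+0=2
L[4]='b': occ=1, LF[4]=C('b')+1=8+1=9
L[5]='B': occ=1, LF[5]=C('B')+1=2+1=3
L[6]='c': occ=1, LF[6]=C('c')+1=11+1=12
L[7]='c': occ=2, LF[7]=C('c')+2=11+2=13
L[8]='B': occ=2, LF[8]=C('B')+2=2+2=4
L[9]='c': occ=3, LF[9]=C('c')+3=11+3=14
L[10]='c': occ=4, LF[10]=C('c')+4=11+4=15
L[11]='a': occ=0, LF[11]=C('a')+0=7+0=7
L[12]='A': occ=0, LF[12]=C('A')+0=1+0=1
L[13]='B': occ=3, LF[13]=C('B')+3=2+3=5
L[14]='b': occ=2, LF[14]=C('b')+2=8+2=10
L[15]='$': occ=0, LF[15]=C('$')+0=0+0=0

Answer: 11 8 6 2 9 3 12 13 4 14 15 7 1 5 10 0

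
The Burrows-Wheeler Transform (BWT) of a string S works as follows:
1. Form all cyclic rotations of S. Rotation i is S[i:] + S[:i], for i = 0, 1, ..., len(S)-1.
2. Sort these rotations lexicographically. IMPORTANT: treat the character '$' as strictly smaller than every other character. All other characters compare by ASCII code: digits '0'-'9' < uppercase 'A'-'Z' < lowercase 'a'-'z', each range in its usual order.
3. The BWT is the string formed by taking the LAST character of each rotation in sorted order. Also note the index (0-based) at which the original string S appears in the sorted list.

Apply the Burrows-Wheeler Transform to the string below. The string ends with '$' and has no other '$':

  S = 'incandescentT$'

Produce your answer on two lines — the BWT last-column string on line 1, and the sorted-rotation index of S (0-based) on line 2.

Answer: Ttcnsncd$iaeen
8

Derivation:
All 14 rotations (rotation i = S[i:]+S[:i]):
  rot[0] = incandescentT$
  rot[1] = ncandescentT$i
  rot[2] = candescentT$in
  rot[3] = andescentT$inc
  rot[4] = ndescentT$inca
  rot[5] = descentT$incan
  rot[6] = escentT$incand
  rot[7] = scentT$incande
  rot[8] = centT$incandes
  rot[9] = entT$incandesc
  rot[10] = ntT$incandesce
  rot[11] = tT$incandescen
  rot[12] = T$incandescent
  rot[13] = $incandescentT
Sorted (with $ < everything):
  sorted[0] = $incandescentT  (last char: 'T')
  sorted[1] = T$incandescent  (last char: 't')
  sorted[2] = andescentT$inc  (last char: 'c')
  sorted[3] = candescentT$in  (last char: 'n')
  sorted[4] = centT$incandes  (last char: 's')
  sorted[5] = descentT$incan  (last char: 'n')
  sorted[6] = entT$incandesc  (last char: 'c')
  sorted[7] = escentT$incand  (last char: 'd')
  sorted[8] = incandescentT$  (last char: '$')
  sorted[9] = ncandescentT$i  (last char: 'i')
  sorted[10] = ndescentT$inca  (last char: 'a')
  sorted[11] = ntT$incandesce  (last char: 'e')
  sorted[12] = scentT$incande  (last char: 'e')
  sorted[13] = tT$incandescen  (last char: 'n')
Last column: Ttcnsncd$iaeen
Original string S is at sorted index 8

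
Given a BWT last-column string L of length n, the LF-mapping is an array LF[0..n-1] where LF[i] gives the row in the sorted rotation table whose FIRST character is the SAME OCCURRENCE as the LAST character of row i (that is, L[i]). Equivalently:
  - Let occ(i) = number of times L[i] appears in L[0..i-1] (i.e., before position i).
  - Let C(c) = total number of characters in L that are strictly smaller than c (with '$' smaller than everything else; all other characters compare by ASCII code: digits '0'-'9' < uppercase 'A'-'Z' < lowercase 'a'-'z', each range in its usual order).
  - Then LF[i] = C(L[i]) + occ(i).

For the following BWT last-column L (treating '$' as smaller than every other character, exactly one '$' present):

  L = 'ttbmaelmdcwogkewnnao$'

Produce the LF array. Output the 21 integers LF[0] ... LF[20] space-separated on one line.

Char counts: '$':1, 'a':2, 'b':1, 'c':1, 'd':1, 'e':2, 'g':1, 'k':1, 'l':1, 'm':2, 'n':2, 'o':2, 't':2, 'w':2
C (first-col start): C('$')=0, C('a')=1, C('b')=3, C('c')=4, C('d')=5, C('e')=6, C('g')=8, C('k')=9, C('l')=10, C('m')=11, C('n')=13, C('o')=15, C('t')=17, C('w')=19
L[0]='t': occ=0, LF[0]=C('t')+0=17+0=17
L[1]='t': occ=1, LF[1]=C('t')+1=17+1=18
L[2]='b': occ=0, LF[2]=C('b')+0=3+0=3
L[3]='m': occ=0, LF[3]=C('m')+0=11+0=11
L[4]='a': occ=0, LF[4]=C('a')+0=1+0=1
L[5]='e': occ=0, LF[5]=C('e')+0=6+0=6
L[6]='l': occ=0, LF[6]=C('l')+0=10+0=10
L[7]='m': occ=1, LF[7]=C('m')+1=11+1=12
L[8]='d': occ=0, LF[8]=C('d')+0=5+0=5
L[9]='c': occ=0, LF[9]=C('c')+0=4+0=4
L[10]='w': occ=0, LF[10]=C('w')+0=19+0=19
L[11]='o': occ=0, LF[11]=C('o')+0=15+0=15
L[12]='g': occ=0, LF[12]=C('g')+0=8+0=8
L[13]='k': occ=0, LF[13]=C('k')+0=9+0=9
L[14]='e': occ=1, LF[14]=C('e')+1=6+1=7
L[15]='w': occ=1, LF[15]=C('w')+1=19+1=20
L[16]='n': occ=0, LF[16]=C('n')+0=13+0=13
L[17]='n': occ=1, LF[17]=C('n')+1=13+1=14
L[18]='a': occ=1, LF[18]=C('a')+1=1+1=2
L[19]='o': occ=1, LF[19]=C('o')+1=15+1=16
L[20]='$': occ=0, LF[20]=C('$')+0=0+0=0

Answer: 17 18 3 11 1 6 10 12 5 4 19 15 8 9 7 20 13 14 2 16 0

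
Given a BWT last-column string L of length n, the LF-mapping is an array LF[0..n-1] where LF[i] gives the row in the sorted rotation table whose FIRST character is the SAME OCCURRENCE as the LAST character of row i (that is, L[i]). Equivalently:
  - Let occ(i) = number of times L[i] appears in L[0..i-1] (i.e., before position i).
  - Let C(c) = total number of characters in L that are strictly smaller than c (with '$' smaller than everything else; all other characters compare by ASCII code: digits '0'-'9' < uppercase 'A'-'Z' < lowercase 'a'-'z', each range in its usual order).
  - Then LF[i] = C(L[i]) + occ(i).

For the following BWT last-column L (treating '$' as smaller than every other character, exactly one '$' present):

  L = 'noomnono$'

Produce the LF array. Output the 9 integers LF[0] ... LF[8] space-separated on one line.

Answer: 2 5 6 1 3 7 4 8 0

Derivation:
Char counts: '$':1, 'm':1, 'n':3, 'o':4
C (first-col start): C('$')=0, C('m')=1, C('n')=2, C('o')=5
L[0]='n': occ=0, LF[0]=C('n')+0=2+0=2
L[1]='o': occ=0, LF[1]=C('o')+0=5+0=5
L[2]='o': occ=1, LF[2]=C('o')+1=5+1=6
L[3]='m': occ=0, LF[3]=C('m')+0=1+0=1
L[4]='n': occ=1, LF[4]=C('n')+1=2+1=3
L[5]='o': occ=2, LF[5]=C('o')+2=5+2=7
L[6]='n': occ=2, LF[6]=C('n')+2=2+2=4
L[7]='o': occ=3, LF[7]=C('o')+3=5+3=8
L[8]='$': occ=0, LF[8]=C('$')+0=0+0=0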